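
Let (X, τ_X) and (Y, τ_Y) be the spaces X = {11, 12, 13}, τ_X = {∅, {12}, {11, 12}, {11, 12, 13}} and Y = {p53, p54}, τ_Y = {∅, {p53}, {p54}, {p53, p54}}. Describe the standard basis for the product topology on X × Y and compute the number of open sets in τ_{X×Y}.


Basis B = {∅ × ∅, {12} × {p53}, {12} × {p54}, {11, 12} × {p53}, {11, 12} × {p54}, {12} × {p53, p54}, {11, 12, 13} × {p53}, {11, 12, 13} × {p54}, {11, 12} × {p53, p54}, {11, 12, 13} × {p53, p54}}; |τ_{X×Y}| = 16.

Enumerate products U × V with U ∈ τ_X, V ∈ τ_Y (deduplicated):
  ∅ × ∅ = {} (∅)
  {12} × {p53} = {(12,p53)}
  {12} × {p54} = {(12,p54)}
  {11, 12} × {p53} = {(11,p53), (12,p53)}
  {11, 12} × {p54} = {(11,p54), (12,p54)}
  {12} × {p53, p54} = {(12,p53), (12,p54)}
  {11, 12, 13} × {p53} = {(11,p53), (12,p53), (13,p53)}
  {11, 12, 13} × {p54} = {(11,p54), (12,p54), (13,p54)}
  {11, 12} × {p53, p54} = {(11,p53), (11,p54), (12,p53), (12,p54)}
  {11, 12, 13} × {p53, p54} = {(11,p53), (11,p54), (12,p53), (12,p54), (13,p53), (13,p54)}
These 10 distinct sets form the basis B.
Close under arbitrary unions to get τ_{X×Y}; counting gives |τ_{X×Y}| = 16.


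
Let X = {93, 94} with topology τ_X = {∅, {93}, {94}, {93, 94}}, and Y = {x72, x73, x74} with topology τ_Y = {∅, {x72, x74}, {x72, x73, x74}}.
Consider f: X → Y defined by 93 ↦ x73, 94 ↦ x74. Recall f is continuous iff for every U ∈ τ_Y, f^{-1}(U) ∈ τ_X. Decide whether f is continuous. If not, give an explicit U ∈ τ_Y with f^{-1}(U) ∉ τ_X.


f IS continuous.

Compute f^{-1}(U) for each U ∈ τ_Y:
  U = ∅: f^{-1}(U) = ∅ ∈ τ_X ✓.
  U = {x72, x74}: f^{-1}(U) = {94} ∈ τ_X ✓.
  U = {x72, x73, x74}: f^{-1}(U) = {93, 94} ∈ τ_X ✓.
Every preimage lies in τ_X, so f IS continuous.


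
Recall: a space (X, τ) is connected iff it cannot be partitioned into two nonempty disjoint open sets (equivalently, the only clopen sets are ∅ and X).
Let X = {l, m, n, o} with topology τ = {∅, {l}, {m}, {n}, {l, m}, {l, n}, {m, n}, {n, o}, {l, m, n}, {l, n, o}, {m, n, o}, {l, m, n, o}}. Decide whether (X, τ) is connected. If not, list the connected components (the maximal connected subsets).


(X, τ) is disconnected; components = [{l}, {m}, {n, o}].

Find clopen sets (U ∈ τ with X ∖ U ∈ τ):
  U = ∅, X ∖ U = {l, m, n, o} — both open, so U is clopen.
  U = {l}, X ∖ U = {m, n, o} — both open, so U is clopen.
  U = {m}, X ∖ U = {l, n, o} — both open, so U is clopen.
  U = {l, m}, X ∖ U = {n, o} — both open, so U is clopen.
  U = {n, o}, X ∖ U = {l, m} — both open, so U is clopen.
  U = {l, n, o}, X ∖ U = {m} — both open, so U is clopen.
  U = {m, n, o}, X ∖ U = {l} — both open, so U is clopen.
  U = {l, m, n, o}, X ∖ U = ∅ — both open, so U is clopen.
Nontrivial clopen(s) exist: e.g. {l}. So (X, τ) is disconnected.
Compute connected components by grouping points that agree on all clopens:
  component: {l}
  component: {m}
  component: {n, o}


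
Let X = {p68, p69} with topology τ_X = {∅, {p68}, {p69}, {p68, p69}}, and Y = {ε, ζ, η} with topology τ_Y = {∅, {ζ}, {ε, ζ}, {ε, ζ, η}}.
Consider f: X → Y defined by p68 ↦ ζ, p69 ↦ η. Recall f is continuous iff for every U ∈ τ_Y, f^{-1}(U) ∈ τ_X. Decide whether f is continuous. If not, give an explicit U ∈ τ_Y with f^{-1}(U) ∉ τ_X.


f IS continuous.

Compute f^{-1}(U) for each U ∈ τ_Y:
  U = ∅: f^{-1}(U) = ∅ ∈ τ_X ✓.
  U = {ζ}: f^{-1}(U) = {p68} ∈ τ_X ✓.
  U = {ε, ζ}: f^{-1}(U) = {p68} ∈ τ_X ✓.
  U = {ε, ζ, η}: f^{-1}(U) = {p68, p69} ∈ τ_X ✓.
Every preimage lies in τ_X, so f IS continuous.


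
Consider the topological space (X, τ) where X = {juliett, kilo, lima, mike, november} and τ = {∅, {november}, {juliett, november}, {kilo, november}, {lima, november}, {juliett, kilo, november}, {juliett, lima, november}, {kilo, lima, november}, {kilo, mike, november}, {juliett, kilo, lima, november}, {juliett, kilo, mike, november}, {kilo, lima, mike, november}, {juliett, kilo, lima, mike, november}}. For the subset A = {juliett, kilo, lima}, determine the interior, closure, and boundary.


int(A) = ∅, cl(A) = {juliett, kilo, lima, mike}, ∂A = {juliett, kilo, lima, mike}.

Closed sets in (X, τ) are complements of opens:
  closed(X, τ) = {∅, {juliett}, {lima}, {mike}, {juliett, lima}, {juliett, mike}, {kilo, mike}, {lima, mike}, {juliett, kilo, mike}, {juliett, lima, mike}, {kilo, lima, mike}, {juliett, kilo, lima, mike}, {juliett, kilo, lima, mike, november}}.
int(A) = ⋃ {U ∈ τ : U ⊆ A}. Opens contained in A: ∅.
Taking the union of these: int(A) = ∅.
cl(A) = ⋂ {C closed : A ⊆ C}. Closed sets containing A: {juliett, kilo, lima, mike}, {juliett, kilo, lima, mike, november}.
Intersecting these: cl(A) = {juliett, kilo, lima, mike}.
∂A = cl(A) ∖ int(A) = {juliett, kilo, lima, mike} ∖ ∅ = {juliett, kilo, lima, mike}.


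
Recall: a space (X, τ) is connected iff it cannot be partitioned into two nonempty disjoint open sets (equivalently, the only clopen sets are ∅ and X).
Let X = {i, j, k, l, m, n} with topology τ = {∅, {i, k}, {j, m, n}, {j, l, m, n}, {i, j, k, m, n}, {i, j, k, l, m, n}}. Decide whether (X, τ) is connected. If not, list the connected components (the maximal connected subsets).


(X, τ) is disconnected; components = [{i, k}, {j, l, m, n}].

Find clopen sets (U ∈ τ with X ∖ U ∈ τ):
  U = ∅, X ∖ U = {i, j, k, l, m, n} — both open, so U is clopen.
  U = {i, k}, X ∖ U = {j, l, m, n} — both open, so U is clopen.
  U = {j, l, m, n}, X ∖ U = {i, k} — both open, so U is clopen.
  U = {i, j, k, l, m, n}, X ∖ U = ∅ — both open, so U is clopen.
Nontrivial clopen(s) exist: e.g. {j, l, m, n}. So (X, τ) is disconnected.
Compute connected components by grouping points that agree on all clopens:
  component: {i, k}
  component: {j, l, m, n}


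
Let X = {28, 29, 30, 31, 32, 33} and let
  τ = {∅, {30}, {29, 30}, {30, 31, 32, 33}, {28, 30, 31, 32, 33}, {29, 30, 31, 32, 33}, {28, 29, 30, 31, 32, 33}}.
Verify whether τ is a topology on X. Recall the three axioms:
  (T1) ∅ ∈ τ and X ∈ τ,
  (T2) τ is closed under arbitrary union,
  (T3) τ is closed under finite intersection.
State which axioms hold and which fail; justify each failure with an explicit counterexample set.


τ IS a topology on X.

Axiom (T1): ∅ ∈ τ? Yes; X ∈ τ? Yes.
Axiom (T2/T3): check pairwise unions and intersections of members of τ.
All pairwise intersections and unions checked — each lies in τ. Therefore τ satisfies (T1), (T2), (T3): it IS a topology on X.


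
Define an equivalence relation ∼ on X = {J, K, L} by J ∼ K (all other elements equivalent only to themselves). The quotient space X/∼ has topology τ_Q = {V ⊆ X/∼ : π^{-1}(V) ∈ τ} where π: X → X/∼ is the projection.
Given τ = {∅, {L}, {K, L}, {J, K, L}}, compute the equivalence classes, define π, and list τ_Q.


X/∼ = {[J=K], [L]}; |τ_Q| = 3.

Equivalence classes: [J=K], [L].
Quotient map π: X → X/∼ sends J ↦ [J=K], K ↦ [J=K], L ↦ [L].
For each subset V ⊆ X/∼, compute π^{-1}(V) ⊆ X and check whether π^{-1}(V) ∈ τ. V is open in τ_Q iff π^{-1}(V) ∈ τ.
  V = {}: π^{-1}(V) = ∅ ∈ τ ✓.
  V = {[J=K]}: π^{-1}(V) = {J, K} ∉ τ ✗.
  V = {[L]}: π^{-1}(V) = {L} ∈ τ ✓.
  V = {[J=K], [L]}: π^{-1}(V) = {J, K, L} ∈ τ ✓.
Open sets in the quotient: τ_Q = {{}, {[L]}, {[J=K], [L]}} (3 elements).


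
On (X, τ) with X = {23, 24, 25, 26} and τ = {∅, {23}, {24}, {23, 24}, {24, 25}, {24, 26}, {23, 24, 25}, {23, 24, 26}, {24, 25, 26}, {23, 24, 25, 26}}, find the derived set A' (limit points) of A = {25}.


A' = ∅

For each x ∈ X, list the open sets U ∈ τ with x ∈ U, then check whether U ∩ (A ∖ {x}) ≠ ∅ for every such U.
  x = 23: open {23} ∋ x has {23} ∩ (A ∖ {23}) = ∅, so x is NOT a limit point.
  x = 24: open {24} ∋ x has {24} ∩ (A ∖ {24}) = ∅, so x is NOT a limit point.
  x = 25: open {24, 25} ∋ x has {24, 25} ∩ (A ∖ {25}) = ∅, so x is NOT a limit point.
  x = 26: open {24, 26} ∋ x has {24, 26} ∩ (A ∖ {26}) = ∅, so x is NOT a limit point.
Collecting: A' = ∅.


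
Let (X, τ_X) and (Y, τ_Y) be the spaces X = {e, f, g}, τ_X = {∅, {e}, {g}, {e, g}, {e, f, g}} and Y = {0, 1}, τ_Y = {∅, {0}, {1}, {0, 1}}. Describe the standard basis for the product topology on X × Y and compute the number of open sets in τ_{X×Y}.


Basis B = {∅ × ∅, {e} × {0}, {e} × {1}, {g} × {0}, {g} × {1}, {e} × {0, 1}, {e, g} × {0}, {e, g} × {1}, {g} × {0, 1}, {e, f, g} × {0}, {e, f, g} × {1}, {e, g} × {0, 1}, {e, f, g} × {0, 1}}; |τ_{X×Y}| = 25.

Enumerate products U × V with U ∈ τ_X, V ∈ τ_Y (deduplicated):
  ∅ × ∅ = {} (∅)
  {e} × {0} = {(e,0)}
  {e} × {1} = {(e,1)}
  {g} × {0} = {(g,0)}
  {g} × {1} = {(g,1)}
  {e} × {0, 1} = {(e,0), (e,1)}
  {e, g} × {0} = {(e,0), (g,0)}
  {e, g} × {1} = {(e,1), (g,1)}
  {g} × {0, 1} = {(g,0), (g,1)}
  {e, f, g} × {0} = {(e,0), (f,0), (g,0)}
  {e, f, g} × {1} = {(e,1), (f,1), (g,1)}
  {e, g} × {0, 1} = {(e,0), (e,1), (g,0), (g,1)}
  {e, f, g} × {0, 1} = {(e,0), (e,1), (f,0), (f,1), (g,0), (g,1)}
These 13 distinct sets form the basis B.
Close under arbitrary unions to get τ_{X×Y}; counting gives |τ_{X×Y}| = 25.


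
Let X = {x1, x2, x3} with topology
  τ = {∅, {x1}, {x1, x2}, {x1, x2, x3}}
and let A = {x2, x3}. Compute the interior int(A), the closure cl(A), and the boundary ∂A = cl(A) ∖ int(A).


int(A) = ∅, cl(A) = {x2, x3}, ∂A = {x2, x3}.

Closed sets in (X, τ) are complements of opens:
  closed(X, τ) = {∅, {x3}, {x2, x3}, {x1, x2, x3}}.
int(A) = ⋃ {U ∈ τ : U ⊆ A}. Opens contained in A: ∅.
Taking the union of these: int(A) = ∅.
cl(A) = ⋂ {C closed : A ⊆ C}. Closed sets containing A: {x2, x3}, {x1, x2, x3}.
Intersecting these: cl(A) = {x2, x3}.
∂A = cl(A) ∖ int(A) = {x2, x3} ∖ ∅ = {x2, x3}.


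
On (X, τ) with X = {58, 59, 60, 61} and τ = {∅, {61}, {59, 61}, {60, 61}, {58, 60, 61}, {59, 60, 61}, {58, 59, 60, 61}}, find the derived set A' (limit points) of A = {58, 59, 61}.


A' = {58, 59, 60}

For each x ∈ X, list the open sets U ∈ τ with x ∈ U, then check whether U ∩ (A ∖ {x}) ≠ ∅ for every such U.
  x = 58: opens ∋ x are {58, 60, 61}, {58, 59, 60, 61}; each meets A ∖ {58}, so x IS a limit point.
  x = 59: opens ∋ x are {59, 61}, {59, 60, 61}, {58, 59, 60, 61}; each meets A ∖ {59}, so x IS a limit point.
  x = 60: opens ∋ x are {60, 61}, {58, 60, 61}, {59, 60, 61}, {58, 59, 60, 61}; each meets A ∖ {60}, so x IS a limit point.
  x = 61: open {61} ∋ x has {61} ∩ (A ∖ {61}) = ∅, so x is NOT a limit point.
Collecting: A' = {58, 59, 60}.


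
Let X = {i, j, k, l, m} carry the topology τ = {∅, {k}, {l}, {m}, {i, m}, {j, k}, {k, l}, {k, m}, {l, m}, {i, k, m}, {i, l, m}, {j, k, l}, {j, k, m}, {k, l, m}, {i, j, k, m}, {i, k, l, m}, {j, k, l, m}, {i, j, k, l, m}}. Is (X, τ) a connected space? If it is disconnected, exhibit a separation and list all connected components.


(X, τ) is disconnected; components = [{l}, {i, m}, {j, k}].

Find clopen sets (U ∈ τ with X ∖ U ∈ τ):
  U = ∅, X ∖ U = {i, j, k, l, m} — both open, so U is clopen.
  U = {l}, X ∖ U = {i, j, k, m} — both open, so U is clopen.
  U = {i, m}, X ∖ U = {j, k, l} — both open, so U is clopen.
  U = {j, k}, X ∖ U = {i, l, m} — both open, so U is clopen.
  U = {i, l, m}, X ∖ U = {j, k} — both open, so U is clopen.
  U = {j, k, l}, X ∖ U = {i, m} — both open, so U is clopen.
  U = {i, j, k, m}, X ∖ U = {l} — both open, so U is clopen.
  U = {i, j, k, l, m}, X ∖ U = ∅ — both open, so U is clopen.
Nontrivial clopen(s) exist: e.g. {l}. So (X, τ) is disconnected.
Compute connected components by grouping points that agree on all clopens:
  component: {l}
  component: {i, m}
  component: {j, k}


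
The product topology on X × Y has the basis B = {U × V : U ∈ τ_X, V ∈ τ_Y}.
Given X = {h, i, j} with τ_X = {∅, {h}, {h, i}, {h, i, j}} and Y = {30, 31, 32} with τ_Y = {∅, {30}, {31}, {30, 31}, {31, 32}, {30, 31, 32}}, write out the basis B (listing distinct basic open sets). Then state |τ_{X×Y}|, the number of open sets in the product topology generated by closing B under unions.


Basis B = {∅ × ∅, {h} × {30}, {h} × {31}, {h} × {30, 31}, {h, i} × {30}, {h} × {31, 32}, {h, i} × {31}, {h} × {30, 31, 32}, {h, i, j} × {30}, {h, i, j} × {31}, {h, i} × {30, 31}, {h, i} × {31, 32}, {h, i} × {30, 31, 32}, {h, i, j} × {30, 31}, {h, i, j} × {31, 32}, {h, i, j} × {30, 31, 32}}; |τ_{X×Y}| = 40.

Enumerate products U × V with U ∈ τ_X, V ∈ τ_Y (deduplicated):
  ∅ × ∅ = {} (∅)
  {h} × {30} = {(h,30)}
  {h} × {31} = {(h,31)}
  {h} × {30, 31} = {(h,30), (h,31)}
  {h, i} × {30} = {(h,30), (i,30)}
  {h} × {31, 32} = {(h,31), (h,32)}
  {h, i} × {31} = {(h,31), (i,31)}
  {h} × {30, 31, 32} = {(h,30), (h,31), (h,32)}
  {h, i, j} × {30} = {(h,30), (i,30), (j,30)}
  {h, i, j} × {31} = {(h,31), (i,31), (j,31)}
  {h, i} × {30, 31} = {(h,30), (h,31), (i,30), (i,31)}
  {h, i} × {31, 32} = {(h,31), (h,32), (i,31), (i,32)}
  {h, i} × {30, 31, 32} = {(h,30), (h,31), (h,32), (i,30), (i,31), (i,32)}
  {h, i, j} × {30, 31} = {(h,30), (h,31), (i,30), (i,31), (j,30), (j,31)}
  {h, i, j} × {31, 32} = {(h,31), (h,32), (i,31), (i,32), (j,31), (j,32)}
  {h, i, j} × {30, 31, 32} = {(h,30), (h,31), (h,32), (i,30), (i,31), (i,32), (j,30), (j,31), (j,32)}
These 16 distinct sets form the basis B.
Close under arbitrary unions to get τ_{X×Y}; counting gives |τ_{X×Y}| = 40.


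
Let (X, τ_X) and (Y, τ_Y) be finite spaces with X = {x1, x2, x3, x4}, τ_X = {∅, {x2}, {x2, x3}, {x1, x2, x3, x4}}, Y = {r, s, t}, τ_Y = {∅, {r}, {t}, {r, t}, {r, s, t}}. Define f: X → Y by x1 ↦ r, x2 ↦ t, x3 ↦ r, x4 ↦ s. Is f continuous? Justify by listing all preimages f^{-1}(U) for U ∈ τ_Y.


f is NOT continuous.

Compute f^{-1}(U) for each U ∈ τ_Y:
  U = ∅: f^{-1}(U) = ∅ ∈ τ_X ✓.
  U = {r}: f^{-1}(U) = {x1, x3} ∉ τ_X ✗.
  U = {t}: f^{-1}(U) = {x2} ∈ τ_X ✓.
  U = {r, t}: f^{-1}(U) = {x1, x2, x3} ∉ τ_X ✗.
  U = {r, s, t}: f^{-1}(U) = {x1, x2, x3, x4} ∈ τ_X ✓.
Found U = {r} with f^{-1}(U) = {x1, x3} not in τ_X. Therefore f is NOT continuous.


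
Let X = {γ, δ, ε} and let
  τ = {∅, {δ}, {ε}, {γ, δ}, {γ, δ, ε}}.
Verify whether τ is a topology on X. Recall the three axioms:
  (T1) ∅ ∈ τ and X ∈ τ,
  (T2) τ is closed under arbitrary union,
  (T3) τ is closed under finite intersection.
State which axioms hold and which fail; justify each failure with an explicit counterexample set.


τ is NOT a topology on X.

Axiom (T1): ∅ ∈ τ? Yes; X ∈ τ? Yes.
Axiom (T2/T3): check pairwise unions and intersections of members of τ.
Counterexample for (T2): {δ} ∪ {ε} = {δ, ε} ∉ τ. Therefore τ is NOT a topology.


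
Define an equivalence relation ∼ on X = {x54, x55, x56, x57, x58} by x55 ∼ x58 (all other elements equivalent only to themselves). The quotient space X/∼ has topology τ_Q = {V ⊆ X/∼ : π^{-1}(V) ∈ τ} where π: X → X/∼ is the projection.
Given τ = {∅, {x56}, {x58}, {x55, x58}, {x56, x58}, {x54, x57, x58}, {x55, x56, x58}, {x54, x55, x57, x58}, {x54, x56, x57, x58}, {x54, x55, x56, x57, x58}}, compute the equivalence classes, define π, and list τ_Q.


X/∼ = {[x54], [x55=x58], [x56], [x57]}; |τ_Q| = 6.

Equivalence classes: [x54], [x55=x58], [x56], [x57].
Quotient map π: X → X/∼ sends x54 ↦ [x54], x55 ↦ [x55=x58], x56 ↦ [x56], x57 ↦ [x57], x58 ↦ [x55=x58].
For each subset V ⊆ X/∼, compute π^{-1}(V) ⊆ X and check whether π^{-1}(V) ∈ τ. V is open in τ_Q iff π^{-1}(V) ∈ τ.
  V = {}: π^{-1}(V) = ∅ ∈ τ ✓.
  V = {[x54]}: π^{-1}(V) = {x54} ∉ τ ✗.
  V = {[x55=x58]}: π^{-1}(V) = {x55, x58} ∈ τ ✓.
  V = {[x54], [x55=x58]}: π^{-1}(V) = {x54, x55, x58} ∉ τ ✗.
  V = {[x56]}: π^{-1}(V) = {x56} ∈ τ ✓.
  V = {[x54], [x56]}: π^{-1}(V) = {x54, x56} ∉ τ ✗.
  V = {[x55=x58], [x56]}: π^{-1}(V) = {x55, x56, x58} ∈ τ ✓.
  V = {[x54], [x55=x58], [x56]}: π^{-1}(V) = {x54, x55, x56, x58} ∉ τ ✗.
  V = {[x57]}: π^{-1}(V) = {x57} ∉ τ ✗.
  V = {[x54], [x57]}: π^{-1}(V) = {x54, x57} ∉ τ ✗.
  V = {[x55=x58], [x57]}: π^{-1}(V) = {x55, x57, x58} ∉ τ ✗.
  V = {[x54], [x55=x58], [x57]}: π^{-1}(V) = {x54, x55, x57, x58} ∈ τ ✓.
  V = {[x56], [x57]}: π^{-1}(V) = {x56, x57} ∉ τ ✗.
  V = {[x54], [x56], [x57]}: π^{-1}(V) = {x54, x56, x57} ∉ τ ✗.
  V = {[x55=x58], [x56], [x57]}: π^{-1}(V) = {x55, x56, x57, x58} ∉ τ ✗.
  V = {[x54], [x55=x58], [x56], [x57]}: π^{-1}(V) = {x54, x55, x56, x57, x58} ∈ τ ✓.
Open sets in the quotient: τ_Q = {{}, {[x55=x58]}, {[x56]}, {[x55=x58], [x56]}, {[x54], [x55=x58], [x57]}, {[x54], [x55=x58], [x56], [x57]}} (6 elements).


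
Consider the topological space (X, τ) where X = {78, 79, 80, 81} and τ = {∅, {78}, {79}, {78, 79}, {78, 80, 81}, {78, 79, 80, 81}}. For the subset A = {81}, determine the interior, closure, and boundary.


int(A) = ∅, cl(A) = {80, 81}, ∂A = {80, 81}.

Closed sets in (X, τ) are complements of opens:
  closed(X, τ) = {∅, {79}, {80, 81}, {78, 80, 81}, {79, 80, 81}, {78, 79, 80, 81}}.
int(A) = ⋃ {U ∈ τ : U ⊆ A}. Opens contained in A: ∅.
Taking the union of these: int(A) = ∅.
cl(A) = ⋂ {C closed : A ⊆ C}. Closed sets containing A: {80, 81}, {78, 80, 81}, {79, 80, 81}, {78, 79, 80, 81}.
Intersecting these: cl(A) = {80, 81}.
∂A = cl(A) ∖ int(A) = {80, 81} ∖ ∅ = {80, 81}.


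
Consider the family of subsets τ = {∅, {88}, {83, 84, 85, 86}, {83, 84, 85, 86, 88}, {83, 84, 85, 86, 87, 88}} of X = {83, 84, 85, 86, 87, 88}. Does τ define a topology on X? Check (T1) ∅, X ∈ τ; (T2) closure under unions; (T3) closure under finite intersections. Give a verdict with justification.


τ IS a topology on X.

Axiom (T1): ∅ ∈ τ? Yes; X ∈ τ? Yes.
Axiom (T2/T3): check pairwise unions and intersections of members of τ.
All pairwise intersections and unions checked — each lies in τ. Therefore τ satisfies (T1), (T2), (T3): it IS a topology on X.


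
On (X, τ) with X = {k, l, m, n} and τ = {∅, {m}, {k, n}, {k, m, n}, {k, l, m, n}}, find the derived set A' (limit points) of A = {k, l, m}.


A' = {l, n}

For each x ∈ X, list the open sets U ∈ τ with x ∈ U, then check whether U ∩ (A ∖ {x}) ≠ ∅ for every such U.
  x = k: open {k, n} ∋ x has {k, n} ∩ (A ∖ {k}) = ∅, so x is NOT a limit point.
  x = l: opens ∋ x are {k, l, m, n}; each meets A ∖ {l}, so x IS a limit point.
  x = m: open {m} ∋ x has {m} ∩ (A ∖ {m}) = ∅, so x is NOT a limit point.
  x = n: opens ∋ x are {k, n}, {k, m, n}, {k, l, m, n}; each meets A ∖ {n}, so x IS a limit point.
Collecting: A' = {l, n}.


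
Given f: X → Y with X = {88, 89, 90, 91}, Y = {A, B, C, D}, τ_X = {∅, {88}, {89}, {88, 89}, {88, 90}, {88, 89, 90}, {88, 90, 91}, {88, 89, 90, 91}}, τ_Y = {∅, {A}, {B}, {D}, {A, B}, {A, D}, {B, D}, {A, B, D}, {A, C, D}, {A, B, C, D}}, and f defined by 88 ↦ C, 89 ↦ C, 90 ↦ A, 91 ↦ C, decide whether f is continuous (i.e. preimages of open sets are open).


f is NOT continuous.

Compute f^{-1}(U) for each U ∈ τ_Y:
  U = ∅: f^{-1}(U) = ∅ ∈ τ_X ✓.
  U = {A}: f^{-1}(U) = {90} ∉ τ_X ✗.
  U = {B}: f^{-1}(U) = ∅ ∈ τ_X ✓.
  U = {D}: f^{-1}(U) = ∅ ∈ τ_X ✓.
  U = {A, B}: f^{-1}(U) = {90} ∉ τ_X ✗.
  U = {A, D}: f^{-1}(U) = {90} ∉ τ_X ✗.
  U = {B, D}: f^{-1}(U) = ∅ ∈ τ_X ✓.
  U = {A, B, D}: f^{-1}(U) = {90} ∉ τ_X ✗.
  U = {A, C, D}: f^{-1}(U) = {88, 89, 90, 91} ∈ τ_X ✓.
  U = {A, B, C, D}: f^{-1}(U) = {88, 89, 90, 91} ∈ τ_X ✓.
Found U = {A} with f^{-1}(U) = {90} not in τ_X. Therefore f is NOT continuous.


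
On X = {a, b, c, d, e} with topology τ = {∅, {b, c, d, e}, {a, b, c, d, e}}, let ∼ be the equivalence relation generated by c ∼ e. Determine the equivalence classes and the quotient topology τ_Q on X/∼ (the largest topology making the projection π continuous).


X/∼ = {[a], [b], [c=e], [d]}; |τ_Q| = 3.

Equivalence classes: [a], [b], [c=e], [d].
Quotient map π: X → X/∼ sends a ↦ [a], b ↦ [b], c ↦ [c=e], d ↦ [d], e ↦ [c=e].
For each subset V ⊆ X/∼, compute π^{-1}(V) ⊆ X and check whether π^{-1}(V) ∈ τ. V is open in τ_Q iff π^{-1}(V) ∈ τ.
  V = {}: π^{-1}(V) = ∅ ∈ τ ✓.
  V = {[a]}: π^{-1}(V) = {a} ∉ τ ✗.
  V = {[b]}: π^{-1}(V) = {b} ∉ τ ✗.
  V = {[a], [b]}: π^{-1}(V) = {a, b} ∉ τ ✗.
  V = {[c=e]}: π^{-1}(V) = {c, e} ∉ τ ✗.
  V = {[a], [c=e]}: π^{-1}(V) = {a, c, e} ∉ τ ✗.
  V = {[b], [c=e]}: π^{-1}(V) = {b, c, e} ∉ τ ✗.
  V = {[a], [b], [c=e]}: π^{-1}(V) = {a, b, c, e} ∉ τ ✗.
  V = {[d]}: π^{-1}(V) = {d} ∉ τ ✗.
  V = {[a], [d]}: π^{-1}(V) = {a, d} ∉ τ ✗.
  V = {[b], [d]}: π^{-1}(V) = {b, d} ∉ τ ✗.
  V = {[a], [b], [d]}: π^{-1}(V) = {a, b, d} ∉ τ ✗.
  V = {[c=e], [d]}: π^{-1}(V) = {c, d, e} ∉ τ ✗.
  V = {[a], [c=e], [d]}: π^{-1}(V) = {a, c, d, e} ∉ τ ✗.
  V = {[b], [c=e], [d]}: π^{-1}(V) = {b, c, d, e} ∈ τ ✓.
  V = {[a], [b], [c=e], [d]}: π^{-1}(V) = {a, b, c, d, e} ∈ τ ✓.
Open sets in the quotient: τ_Q = {{}, {[b], [c=e], [d]}, {[a], [b], [c=e], [d]}} (3 elements).


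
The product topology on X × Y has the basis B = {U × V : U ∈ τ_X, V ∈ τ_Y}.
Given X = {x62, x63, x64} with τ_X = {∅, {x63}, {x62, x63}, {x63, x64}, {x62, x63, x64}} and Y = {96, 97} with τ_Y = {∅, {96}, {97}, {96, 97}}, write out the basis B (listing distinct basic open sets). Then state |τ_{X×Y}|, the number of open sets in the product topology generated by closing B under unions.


Basis B = {∅ × ∅, {x63} × {96}, {x63} × {97}, {x62, x63} × {96}, {x62, x63} × {97}, {x63} × {96, 97}, {x63, x64} × {96}, {x63, x64} × {97}, {x62, x63, x64} × {96}, {x62, x63, x64} × {97}, {x62, x63} × {96, 97}, {x63, x64} × {96, 97}, {x62, x63, x64} × {96, 97}}; |τ_{X×Y}| = 25.

Enumerate products U × V with U ∈ τ_X, V ∈ τ_Y (deduplicated):
  ∅ × ∅ = {} (∅)
  {x63} × {96} = {(x63,96)}
  {x63} × {97} = {(x63,97)}
  {x62, x63} × {96} = {(x62,96), (x63,96)}
  {x62, x63} × {97} = {(x62,97), (x63,97)}
  {x63} × {96, 97} = {(x63,96), (x63,97)}
  {x63, x64} × {96} = {(x63,96), (x64,96)}
  {x63, x64} × {97} = {(x63,97), (x64,97)}
  {x62, x63, x64} × {96} = {(x62,96), (x63,96), (x64,96)}
  {x62, x63, x64} × {97} = {(x62,97), (x63,97), (x64,97)}
  {x62, x63} × {96, 97} = {(x62,96), (x62,97), (x63,96), (x63,97)}
  {x63, x64} × {96, 97} = {(x63,96), (x63,97), (x64,96), (x64,97)}
  {x62, x63, x64} × {96, 97} = {(x62,96), (x62,97), (x63,96), (x63,97), (x64,96), (x64,97)}
These 13 distinct sets form the basis B.
Close under arbitrary unions to get τ_{X×Y}; counting gives |τ_{X×Y}| = 25.


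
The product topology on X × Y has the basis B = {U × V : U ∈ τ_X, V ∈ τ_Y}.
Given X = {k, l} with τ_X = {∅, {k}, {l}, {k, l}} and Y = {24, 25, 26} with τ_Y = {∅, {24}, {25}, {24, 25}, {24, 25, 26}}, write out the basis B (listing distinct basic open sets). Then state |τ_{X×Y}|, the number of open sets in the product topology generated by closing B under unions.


Basis B = {∅ × ∅, {k} × {24}, {k} × {25}, {l} × {24}, {l} × {25}, {k} × {24, 25}, {k, l} × {24}, {k, l} × {25}, {l} × {24, 25}, {k} × {24, 25, 26}, {l} × {24, 25, 26}, {k, l} × {24, 25}, {k, l} × {24, 25, 26}}; |τ_{X×Y}| = 25.

Enumerate products U × V with U ∈ τ_X, V ∈ τ_Y (deduplicated):
  ∅ × ∅ = {} (∅)
  {k} × {24} = {(k,24)}
  {k} × {25} = {(k,25)}
  {l} × {24} = {(l,24)}
  {l} × {25} = {(l,25)}
  {k} × {24, 25} = {(k,24), (k,25)}
  {k, l} × {24} = {(k,24), (l,24)}
  {k, l} × {25} = {(k,25), (l,25)}
  {l} × {24, 25} = {(l,24), (l,25)}
  {k} × {24, 25, 26} = {(k,24), (k,25), (k,26)}
  {l} × {24, 25, 26} = {(l,24), (l,25), (l,26)}
  {k, l} × {24, 25} = {(k,24), (k,25), (l,24), (l,25)}
  {k, l} × {24, 25, 26} = {(k,24), (k,25), (k,26), (l,24), (l,25), (l,26)}
These 13 distinct sets form the basis B.
Close under arbitrary unions to get τ_{X×Y}; counting gives |τ_{X×Y}| = 25.


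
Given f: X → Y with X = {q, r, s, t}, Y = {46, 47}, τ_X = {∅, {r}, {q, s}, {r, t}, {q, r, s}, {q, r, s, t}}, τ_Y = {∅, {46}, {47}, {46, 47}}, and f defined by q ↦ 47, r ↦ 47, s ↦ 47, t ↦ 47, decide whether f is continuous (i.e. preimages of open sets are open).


f IS continuous.

Compute f^{-1}(U) for each U ∈ τ_Y:
  U = ∅: f^{-1}(U) = ∅ ∈ τ_X ✓.
  U = {46}: f^{-1}(U) = ∅ ∈ τ_X ✓.
  U = {47}: f^{-1}(U) = {q, r, s, t} ∈ τ_X ✓.
  U = {46, 47}: f^{-1}(U) = {q, r, s, t} ∈ τ_X ✓.
Every preimage lies in τ_X, so f IS continuous.


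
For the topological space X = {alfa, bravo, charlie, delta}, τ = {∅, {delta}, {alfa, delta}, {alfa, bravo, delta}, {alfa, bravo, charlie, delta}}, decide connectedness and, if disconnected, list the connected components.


(X, τ) is connected.

Find clopen sets (U ∈ τ with X ∖ U ∈ τ):
  U = ∅, X ∖ U = {alfa, bravo, charlie, delta} — both open, so U is clopen.
  U = {alfa, bravo, charlie, delta}, X ∖ U = ∅ — both open, so U is clopen.
Only trivial clopens (∅ and X) exist, so (X, τ) is connected.
Compute connected components by grouping points that agree on all clopens:
  component: {alfa, bravo, charlie, delta}


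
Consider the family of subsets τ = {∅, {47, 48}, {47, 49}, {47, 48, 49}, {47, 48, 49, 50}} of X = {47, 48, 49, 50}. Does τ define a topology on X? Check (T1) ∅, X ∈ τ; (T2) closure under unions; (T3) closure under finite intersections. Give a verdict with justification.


τ is NOT a topology on X.

Axiom (T1): ∅ ∈ τ? Yes; X ∈ τ? Yes.
Axiom (T2/T3): check pairwise unions and intersections of members of τ.
Counterexample for (T3): {47, 48} ∩ {47, 49} = {47} ∉ τ. Therefore τ is NOT a topology.


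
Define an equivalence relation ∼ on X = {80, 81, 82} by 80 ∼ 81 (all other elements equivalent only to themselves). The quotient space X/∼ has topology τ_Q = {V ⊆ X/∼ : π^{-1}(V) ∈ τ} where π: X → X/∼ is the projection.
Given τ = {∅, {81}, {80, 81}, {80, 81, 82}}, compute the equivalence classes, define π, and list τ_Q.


X/∼ = {[80=81], [82]}; |τ_Q| = 3.

Equivalence classes: [80=81], [82].
Quotient map π: X → X/∼ sends 80 ↦ [80=81], 81 ↦ [80=81], 82 ↦ [82].
For each subset V ⊆ X/∼, compute π^{-1}(V) ⊆ X and check whether π^{-1}(V) ∈ τ. V is open in τ_Q iff π^{-1}(V) ∈ τ.
  V = {}: π^{-1}(V) = ∅ ∈ τ ✓.
  V = {[80=81]}: π^{-1}(V) = {80, 81} ∈ τ ✓.
  V = {[82]}: π^{-1}(V) = {82} ∉ τ ✗.
  V = {[80=81], [82]}: π^{-1}(V) = {80, 81, 82} ∈ τ ✓.
Open sets in the quotient: τ_Q = {{}, {[80=81]}, {[80=81], [82]}} (3 elements).


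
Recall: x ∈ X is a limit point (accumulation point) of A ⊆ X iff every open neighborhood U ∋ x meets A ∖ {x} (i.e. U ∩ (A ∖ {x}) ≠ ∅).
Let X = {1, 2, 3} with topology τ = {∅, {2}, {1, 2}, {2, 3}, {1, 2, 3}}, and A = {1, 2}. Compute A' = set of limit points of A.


A' = {1, 3}

For each x ∈ X, list the open sets U ∈ τ with x ∈ U, then check whether U ∩ (A ∖ {x}) ≠ ∅ for every such U.
  x = 1: opens ∋ x are {1, 2}, {1, 2, 3}; each meets A ∖ {1}, so x IS a limit point.
  x = 2: open {2} ∋ x has {2} ∩ (A ∖ {2}) = ∅, so x is NOT a limit point.
  x = 3: opens ∋ x are {2, 3}, {1, 2, 3}; each meets A ∖ {3}, so x IS a limit point.
Collecting: A' = {1, 3}.


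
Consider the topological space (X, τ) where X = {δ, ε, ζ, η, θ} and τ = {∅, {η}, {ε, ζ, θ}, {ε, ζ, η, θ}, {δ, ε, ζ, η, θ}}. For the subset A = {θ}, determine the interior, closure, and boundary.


int(A) = ∅, cl(A) = {δ, ε, ζ, θ}, ∂A = {δ, ε, ζ, θ}.

Closed sets in (X, τ) are complements of opens:
  closed(X, τ) = {∅, {δ}, {δ, η}, {δ, ε, ζ, θ}, {δ, ε, ζ, η, θ}}.
int(A) = ⋃ {U ∈ τ : U ⊆ A}. Opens contained in A: ∅.
Taking the union of these: int(A) = ∅.
cl(A) = ⋂ {C closed : A ⊆ C}. Closed sets containing A: {δ, ε, ζ, θ}, {δ, ε, ζ, η, θ}.
Intersecting these: cl(A) = {δ, ε, ζ, θ}.
∂A = cl(A) ∖ int(A) = {δ, ε, ζ, θ} ∖ ∅ = {δ, ε, ζ, θ}.


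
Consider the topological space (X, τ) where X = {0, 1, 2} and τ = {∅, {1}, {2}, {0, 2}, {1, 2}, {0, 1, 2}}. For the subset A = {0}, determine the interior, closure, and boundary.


int(A) = ∅, cl(A) = {0}, ∂A = {0}.

Closed sets in (X, τ) are complements of opens:
  closed(X, τ) = {∅, {0}, {1}, {0, 1}, {0, 2}, {0, 1, 2}}.
int(A) = ⋃ {U ∈ τ : U ⊆ A}. Opens contained in A: ∅.
Taking the union of these: int(A) = ∅.
cl(A) = ⋂ {C closed : A ⊆ C}. Closed sets containing A: {0}, {0, 1}, {0, 2}, {0, 1, 2}.
Intersecting these: cl(A) = {0}.
∂A = cl(A) ∖ int(A) = {0} ∖ ∅ = {0}.


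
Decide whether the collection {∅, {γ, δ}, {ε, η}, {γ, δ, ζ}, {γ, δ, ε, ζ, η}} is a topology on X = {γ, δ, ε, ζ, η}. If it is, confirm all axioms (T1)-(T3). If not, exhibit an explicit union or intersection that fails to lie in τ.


τ is NOT a topology on X.

Axiom (T1): ∅ ∈ τ? Yes; X ∈ τ? Yes.
Axiom (T2/T3): check pairwise unions and intersections of members of τ.
Counterexample for (T2): {γ, δ} ∪ {ε, η} = {γ, δ, ε, η} ∉ τ. Therefore τ is NOT a topology.


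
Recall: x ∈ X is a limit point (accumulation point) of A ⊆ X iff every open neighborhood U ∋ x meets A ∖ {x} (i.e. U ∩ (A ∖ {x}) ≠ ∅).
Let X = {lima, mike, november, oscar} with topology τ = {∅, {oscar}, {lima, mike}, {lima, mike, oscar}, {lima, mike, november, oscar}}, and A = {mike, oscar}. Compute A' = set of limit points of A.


A' = {lima, november}

For each x ∈ X, list the open sets U ∈ τ with x ∈ U, then check whether U ∩ (A ∖ {x}) ≠ ∅ for every such U.
  x = lima: opens ∋ x are {lima, mike}, {lima, mike, oscar}, {lima, mike, november, oscar}; each meets A ∖ {lima}, so x IS a limit point.
  x = mike: open {lima, mike} ∋ x has {lima, mike} ∩ (A ∖ {mike}) = ∅, so x is NOT a limit point.
  x = november: opens ∋ x are {lima, mike, november, oscar}; each meets A ∖ {november}, so x IS a limit point.
  x = oscar: open {oscar} ∋ x has {oscar} ∩ (A ∖ {oscar}) = ∅, so x is NOT a limit point.
Collecting: A' = {lima, november}.


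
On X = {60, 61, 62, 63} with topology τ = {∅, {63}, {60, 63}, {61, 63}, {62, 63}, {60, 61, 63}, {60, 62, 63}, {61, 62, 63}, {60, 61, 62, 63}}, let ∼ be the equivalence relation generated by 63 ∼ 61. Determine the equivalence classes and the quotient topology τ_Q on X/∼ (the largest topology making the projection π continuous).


X/∼ = {[60], [61=63], [62]}; |τ_Q| = 5.

Equivalence classes: [60], [61=63], [62].
Quotient map π: X → X/∼ sends 60 ↦ [60], 61 ↦ [61=63], 62 ↦ [62], 63 ↦ [61=63].
For each subset V ⊆ X/∼, compute π^{-1}(V) ⊆ X and check whether π^{-1}(V) ∈ τ. V is open in τ_Q iff π^{-1}(V) ∈ τ.
  V = {}: π^{-1}(V) = ∅ ∈ τ ✓.
  V = {[60]}: π^{-1}(V) = {60} ∉ τ ✗.
  V = {[61=63]}: π^{-1}(V) = {61, 63} ∈ τ ✓.
  V = {[60], [61=63]}: π^{-1}(V) = {60, 61, 63} ∈ τ ✓.
  V = {[62]}: π^{-1}(V) = {62} ∉ τ ✗.
  V = {[60], [62]}: π^{-1}(V) = {60, 62} ∉ τ ✗.
  V = {[61=63], [62]}: π^{-1}(V) = {61, 62, 63} ∈ τ ✓.
  V = {[60], [61=63], [62]}: π^{-1}(V) = {60, 61, 62, 63} ∈ τ ✓.
Open sets in the quotient: τ_Q = {{}, {[61=63]}, {[60], [61=63]}, {[61=63], [62]}, {[60], [61=63], [62]}} (5 elements).


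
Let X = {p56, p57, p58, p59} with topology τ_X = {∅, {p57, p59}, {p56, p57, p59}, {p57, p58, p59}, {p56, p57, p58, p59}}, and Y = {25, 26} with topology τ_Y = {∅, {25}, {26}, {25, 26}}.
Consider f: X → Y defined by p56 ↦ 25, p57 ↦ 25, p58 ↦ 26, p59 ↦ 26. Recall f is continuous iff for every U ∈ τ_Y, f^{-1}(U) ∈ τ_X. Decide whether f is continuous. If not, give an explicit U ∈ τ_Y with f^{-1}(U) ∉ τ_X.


f is NOT continuous.

Compute f^{-1}(U) for each U ∈ τ_Y:
  U = ∅: f^{-1}(U) = ∅ ∈ τ_X ✓.
  U = {25}: f^{-1}(U) = {p56, p57} ∉ τ_X ✗.
  U = {26}: f^{-1}(U) = {p58, p59} ∉ τ_X ✗.
  U = {25, 26}: f^{-1}(U) = {p56, p57, p58, p59} ∈ τ_X ✓.
Found U = {25} with f^{-1}(U) = {p56, p57} not in τ_X. Therefore f is NOT continuous.


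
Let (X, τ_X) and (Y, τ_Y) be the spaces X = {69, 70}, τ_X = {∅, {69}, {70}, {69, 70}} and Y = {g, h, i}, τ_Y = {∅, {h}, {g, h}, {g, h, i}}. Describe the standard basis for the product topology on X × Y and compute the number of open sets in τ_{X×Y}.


Basis B = {∅ × ∅, {69} × {h}, {70} × {h}, {69} × {g, h}, {69, 70} × {h}, {70} × {g, h}, {69} × {g, h, i}, {70} × {g, h, i}, {69, 70} × {g, h}, {69, 70} × {g, h, i}}; |τ_{X×Y}| = 16.

Enumerate products U × V with U ∈ τ_X, V ∈ τ_Y (deduplicated):
  ∅ × ∅ = {} (∅)
  {69} × {h} = {(69,h)}
  {70} × {h} = {(70,h)}
  {69} × {g, h} = {(69,g), (69,h)}
  {69, 70} × {h} = {(69,h), (70,h)}
  {70} × {g, h} = {(70,g), (70,h)}
  {69} × {g, h, i} = {(69,g), (69,h), (69,i)}
  {70} × {g, h, i} = {(70,g), (70,h), (70,i)}
  {69, 70} × {g, h} = {(69,g), (69,h), (70,g), (70,h)}
  {69, 70} × {g, h, i} = {(69,g), (69,h), (69,i), (70,g), (70,h), (70,i)}
These 10 distinct sets form the basis B.
Close under arbitrary unions to get τ_{X×Y}; counting gives |τ_{X×Y}| = 16.


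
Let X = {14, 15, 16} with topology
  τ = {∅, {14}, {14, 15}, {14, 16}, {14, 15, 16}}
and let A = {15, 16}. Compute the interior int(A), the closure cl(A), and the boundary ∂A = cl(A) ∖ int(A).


int(A) = ∅, cl(A) = {15, 16}, ∂A = {15, 16}.

Closed sets in (X, τ) are complements of opens:
  closed(X, τ) = {∅, {15}, {16}, {15, 16}, {14, 15, 16}}.
int(A) = ⋃ {U ∈ τ : U ⊆ A}. Opens contained in A: ∅.
Taking the union of these: int(A) = ∅.
cl(A) = ⋂ {C closed : A ⊆ C}. Closed sets containing A: {15, 16}, {14, 15, 16}.
Intersecting these: cl(A) = {15, 16}.
∂A = cl(A) ∖ int(A) = {15, 16} ∖ ∅ = {15, 16}.


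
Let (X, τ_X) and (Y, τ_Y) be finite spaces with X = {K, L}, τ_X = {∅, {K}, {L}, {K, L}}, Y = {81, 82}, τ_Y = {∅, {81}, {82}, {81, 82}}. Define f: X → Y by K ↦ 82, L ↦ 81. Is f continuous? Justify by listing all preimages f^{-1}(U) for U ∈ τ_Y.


f IS continuous.

Compute f^{-1}(U) for each U ∈ τ_Y:
  U = ∅: f^{-1}(U) = ∅ ∈ τ_X ✓.
  U = {81}: f^{-1}(U) = {L} ∈ τ_X ✓.
  U = {82}: f^{-1}(U) = {K} ∈ τ_X ✓.
  U = {81, 82}: f^{-1}(U) = {K, L} ∈ τ_X ✓.
Every preimage lies in τ_X, so f IS continuous.


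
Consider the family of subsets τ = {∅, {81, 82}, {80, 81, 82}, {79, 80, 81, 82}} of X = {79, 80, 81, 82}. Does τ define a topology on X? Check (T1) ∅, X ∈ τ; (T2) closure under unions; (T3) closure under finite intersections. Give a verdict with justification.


τ IS a topology on X.

Axiom (T1): ∅ ∈ τ? Yes; X ∈ τ? Yes.
Axiom (T2/T3): check pairwise unions and intersections of members of τ.
All pairwise intersections and unions checked — each lies in τ. Therefore τ satisfies (T1), (T2), (T3): it IS a topology on X.


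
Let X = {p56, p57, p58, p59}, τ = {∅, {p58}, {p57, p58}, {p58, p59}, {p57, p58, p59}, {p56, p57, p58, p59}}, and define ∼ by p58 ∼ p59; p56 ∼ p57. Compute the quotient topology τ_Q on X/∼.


X/∼ = {[p56=p57], [p58=p59]}; |τ_Q| = 3.

Equivalence classes: [p56=p57], [p58=p59].
Quotient map π: X → X/∼ sends p56 ↦ [p56=p57], p57 ↦ [p56=p57], p58 ↦ [p58=p59], p59 ↦ [p58=p59].
For each subset V ⊆ X/∼, compute π^{-1}(V) ⊆ X and check whether π^{-1}(V) ∈ τ. V is open in τ_Q iff π^{-1}(V) ∈ τ.
  V = {}: π^{-1}(V) = ∅ ∈ τ ✓.
  V = {[p56=p57]}: π^{-1}(V) = {p56, p57} ∉ τ ✗.
  V = {[p58=p59]}: π^{-1}(V) = {p58, p59} ∈ τ ✓.
  V = {[p56=p57], [p58=p59]}: π^{-1}(V) = {p56, p57, p58, p59} ∈ τ ✓.
Open sets in the quotient: τ_Q = {{}, {[p58=p59]}, {[p56=p57], [p58=p59]}} (3 elements).


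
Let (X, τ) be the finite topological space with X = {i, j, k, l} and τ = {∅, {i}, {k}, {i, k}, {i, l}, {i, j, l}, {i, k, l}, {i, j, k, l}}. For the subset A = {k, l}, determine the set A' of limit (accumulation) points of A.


A' = {j}

For each x ∈ X, list the open sets U ∈ τ with x ∈ U, then check whether U ∩ (A ∖ {x}) ≠ ∅ for every such U.
  x = i: open {i} ∋ x has {i} ∩ (A ∖ {i}) = ∅, so x is NOT a limit point.
  x = j: opens ∋ x are {i, j, l}, {i, j, k, l}; each meets A ∖ {j}, so x IS a limit point.
  x = k: open {k} ∋ x has {k} ∩ (A ∖ {k}) = ∅, so x is NOT a limit point.
  x = l: open {i, l} ∋ x has {i, l} ∩ (A ∖ {l}) = ∅, so x is NOT a limit point.
Collecting: A' = {j}.


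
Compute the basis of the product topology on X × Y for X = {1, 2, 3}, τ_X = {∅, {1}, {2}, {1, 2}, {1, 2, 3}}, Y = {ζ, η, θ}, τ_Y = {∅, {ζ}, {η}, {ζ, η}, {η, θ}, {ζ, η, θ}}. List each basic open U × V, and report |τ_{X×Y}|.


Basis B = {∅ × ∅, {1} × {ζ}, {1} × {η}, {2} × {ζ}, {2} × {η}, {1} × {ζ, η}, {1, 2} × {ζ}, {1} × {η, θ}, {1, 2} × {η}, {2} × {ζ, η}, {2} × {η, θ}, {1} × {ζ, η, θ}, {1, 2, 3} × {ζ}, {1, 2, 3} × {η}, {2} × {ζ, η, θ}, {1, 2} × {ζ, η}, {1, 2} × {η, θ}, {1, 2} × {ζ, η, θ}, {1, 2, 3} × {ζ, η}, {1, 2, 3} × {η, θ}, {1, 2, 3} × {ζ, η, θ}}; |τ_{X×Y}| = 70.

Enumerate products U × V with U ∈ τ_X, V ∈ τ_Y (deduplicated):
  ∅ × ∅ = {} (∅)
  {1} × {ζ} = {(1,ζ)}
  {1} × {η} = {(1,η)}
  {2} × {ζ} = {(2,ζ)}
  {2} × {η} = {(2,η)}
  {1} × {ζ, η} = {(1,ζ), (1,η)}
  {1, 2} × {ζ} = {(1,ζ), (2,ζ)}
  {1} × {η, θ} = {(1,η), (1,θ)}
  {1, 2} × {η} = {(1,η), (2,η)}
  {2} × {ζ, η} = {(2,ζ), (2,η)}
  {2} × {η, θ} = {(2,η), (2,θ)}
  {1} × {ζ, η, θ} = {(1,ζ), (1,η), (1,θ)}
  {1, 2, 3} × {ζ} = {(1,ζ), (2,ζ), (3,ζ)}
  {1, 2, 3} × {η} = {(1,η), (2,η), (3,η)}
  {2} × {ζ, η, θ} = {(2,ζ), (2,η), (2,θ)}
  {1, 2} × {ζ, η} = {(1,ζ), (1,η), (2,ζ), (2,η)}
  {1, 2} × {η, θ} = {(1,η), (1,θ), (2,η), (2,θ)}
  {1, 2} × {ζ, η, θ} = {(1,ζ), (1,η), (1,θ), (2,ζ), (2,η), (2,θ)}
  {1, 2, 3} × {ζ, η} = {(1,ζ), (1,η), (2,ζ), (2,η), (3,ζ), (3,η)}
  {1, 2, 3} × {η, θ} = {(1,η), (1,θ), (2,η), (2,θ), (3,η), (3,θ)}
  {1, 2, 3} × {ζ, η, θ} = {(1,ζ), (1,η), (1,θ), (2,ζ), (2,η), (2,θ), (3,ζ), (3,η), (3,θ)}
These 21 distinct sets form the basis B.
Close under arbitrary unions to get τ_{X×Y}; counting gives |τ_{X×Y}| = 70.


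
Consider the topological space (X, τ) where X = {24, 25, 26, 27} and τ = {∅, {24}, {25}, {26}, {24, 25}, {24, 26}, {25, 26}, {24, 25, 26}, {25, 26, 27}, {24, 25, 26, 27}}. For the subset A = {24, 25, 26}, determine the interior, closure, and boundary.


int(A) = {24, 25, 26}, cl(A) = {24, 25, 26, 27}, ∂A = {27}.

Closed sets in (X, τ) are complements of opens:
  closed(X, τ) = {∅, {24}, {27}, {24, 27}, {25, 27}, {26, 27}, {24, 25, 27}, {24, 26, 27}, {25, 26, 27}, {24, 25, 26, 27}}.
int(A) = ⋃ {U ∈ τ : U ⊆ A}. Opens contained in A: ∅, {24}, {25}, {26}, {24, 25}, {24, 26}, {25, 26}, {24, 25, 26}.
Taking the union of these: int(A) = {24, 25, 26}.
cl(A) = ⋂ {C closed : A ⊆ C}. Closed sets containing A: {24, 25, 26, 27}.
Intersecting these: cl(A) = {24, 25, 26, 27}.
∂A = cl(A) ∖ int(A) = {24, 25, 26, 27} ∖ {24, 25, 26} = {27}.


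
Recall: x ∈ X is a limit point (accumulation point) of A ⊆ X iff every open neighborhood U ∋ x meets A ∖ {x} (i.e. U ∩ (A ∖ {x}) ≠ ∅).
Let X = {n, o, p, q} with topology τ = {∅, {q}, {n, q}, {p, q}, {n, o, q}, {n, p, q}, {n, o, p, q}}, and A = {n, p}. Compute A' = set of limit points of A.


A' = {o}

For each x ∈ X, list the open sets U ∈ τ with x ∈ U, then check whether U ∩ (A ∖ {x}) ≠ ∅ for every such U.
  x = n: open {n, q} ∋ x has {n, q} ∩ (A ∖ {n}) = ∅, so x is NOT a limit point.
  x = o: opens ∋ x are {n, o, q}, {n, o, p, q}; each meets A ∖ {o}, so x IS a limit point.
  x = p: open {p, q} ∋ x has {p, q} ∩ (A ∖ {p}) = ∅, so x is NOT a limit point.
  x = q: open {q} ∋ x has {q} ∩ (A ∖ {q}) = ∅, so x is NOT a limit point.
Collecting: A' = {o}.
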